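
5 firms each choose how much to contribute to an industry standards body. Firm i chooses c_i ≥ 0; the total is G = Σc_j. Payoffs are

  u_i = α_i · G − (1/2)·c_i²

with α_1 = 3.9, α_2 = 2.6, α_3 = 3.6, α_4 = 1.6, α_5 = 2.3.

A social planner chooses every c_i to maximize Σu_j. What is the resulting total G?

70

Planner FOC: ∂(Σu_j)/∂c_i = (Σα_j) − c_i = 0, so c_i^SO = Σα_j = 14 for every i; G^SO = 70.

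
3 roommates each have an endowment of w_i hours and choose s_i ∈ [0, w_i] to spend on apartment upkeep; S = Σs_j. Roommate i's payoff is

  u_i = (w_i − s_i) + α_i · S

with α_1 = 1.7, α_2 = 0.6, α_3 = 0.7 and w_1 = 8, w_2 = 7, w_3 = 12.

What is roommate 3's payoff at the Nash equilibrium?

17.6

∂u_i/∂s_i = α_i − 1, so roommate i contributes w_i if α_i > 1, else 0.
α_i > 1 for i ∈ {1}; NE contributions (8, 0, 0), S = 8.
u_3 = (12 − 0) + 0.7·8 = 17.6.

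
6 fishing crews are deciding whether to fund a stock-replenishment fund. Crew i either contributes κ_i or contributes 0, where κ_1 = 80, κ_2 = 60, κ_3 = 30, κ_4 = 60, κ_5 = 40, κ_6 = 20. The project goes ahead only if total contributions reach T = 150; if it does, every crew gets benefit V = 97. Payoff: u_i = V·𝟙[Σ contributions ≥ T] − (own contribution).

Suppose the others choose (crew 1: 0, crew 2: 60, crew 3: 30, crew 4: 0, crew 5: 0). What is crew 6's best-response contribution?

Others' total = 90. Even contributing 20 gives 110 < 150: no benefit either way.
Best response: 0.

0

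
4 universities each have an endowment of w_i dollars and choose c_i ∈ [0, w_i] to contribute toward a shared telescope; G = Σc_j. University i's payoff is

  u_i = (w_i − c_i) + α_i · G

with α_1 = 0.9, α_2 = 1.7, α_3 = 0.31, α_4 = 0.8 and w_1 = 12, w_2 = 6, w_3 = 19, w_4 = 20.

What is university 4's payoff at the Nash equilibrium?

∂u_i/∂c_i = α_i − 1, so university i contributes w_i if α_i > 1, else 0.
α_i > 1 for i ∈ {2}; NE contributions (0, 6, 0, 0), G = 6.
u_4 = (20 − 0) + 0.8·6 = 24.8.

24.8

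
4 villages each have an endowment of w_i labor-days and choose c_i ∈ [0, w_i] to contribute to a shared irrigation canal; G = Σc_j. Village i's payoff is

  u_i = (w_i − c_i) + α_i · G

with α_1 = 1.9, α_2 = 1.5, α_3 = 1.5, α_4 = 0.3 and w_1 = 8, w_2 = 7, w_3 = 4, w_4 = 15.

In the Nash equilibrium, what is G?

19

∂u_i/∂c_i = α_i − 1, so village i contributes w_i if α_i > 1, else 0.
α_i > 1 for i ∈ {1, 2, 3}; NE contributions (8, 7, 4, 0), G = 19.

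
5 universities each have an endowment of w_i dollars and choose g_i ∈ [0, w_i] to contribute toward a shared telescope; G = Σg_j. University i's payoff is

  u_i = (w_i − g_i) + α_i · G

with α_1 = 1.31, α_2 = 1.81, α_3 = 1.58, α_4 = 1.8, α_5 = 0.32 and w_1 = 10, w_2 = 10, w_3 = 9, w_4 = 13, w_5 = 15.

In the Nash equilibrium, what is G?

42

∂u_i/∂g_i = α_i − 1, so university i contributes w_i if α_i > 1, else 0.
α_i > 1 for i ∈ {1, 2, 3, 4}; NE contributions (10, 10, 9, 13, 0), G = 42.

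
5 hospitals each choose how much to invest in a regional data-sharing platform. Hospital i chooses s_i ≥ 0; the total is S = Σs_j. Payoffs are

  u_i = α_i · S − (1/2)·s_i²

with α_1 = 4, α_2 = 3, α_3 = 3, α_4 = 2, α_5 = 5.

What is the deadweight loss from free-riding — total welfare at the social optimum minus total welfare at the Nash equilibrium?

465

Hospital i's FOC: ∂u_i/∂s_i = α_i − s_i = 0, so s_i* = α_i.
NE contributions = (4, 3, 3, 2, 5); S = 17.
W^NE = (Σα)·S − ½Σα_i² = 17² − ½·63 = 257.5.
Planner sets s_i = Σα_j = 17 for every i, so S^SO = 5·17 = 85.
W^SO = (Σα)·S^SO − ½·5·(Σα)² = (5/2)·17² = 722.5.
Deadweight loss = W^SO − W^NE = 465.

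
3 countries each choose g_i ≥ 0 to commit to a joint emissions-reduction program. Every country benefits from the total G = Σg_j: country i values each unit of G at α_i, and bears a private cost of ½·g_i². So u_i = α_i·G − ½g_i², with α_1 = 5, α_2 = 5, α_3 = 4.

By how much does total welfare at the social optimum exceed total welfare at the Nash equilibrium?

Country i's FOC: ∂u_i/∂g_i = α_i − g_i = 0, so g_i* = α_i.
NE contributions = (5, 5, 4); G = 14.
W^NE = (Σα)·G − ½Σα_i² = 14² − ½·66 = 163.
Planner sets g_i = Σα_j = 14 for every i, so G^SO = 3·14 = 42.
W^SO = (Σα)·G^SO − ½·3·(Σα)² = (3/2)·14² = 294.
Deadweight loss = W^SO − W^NE = 131.

131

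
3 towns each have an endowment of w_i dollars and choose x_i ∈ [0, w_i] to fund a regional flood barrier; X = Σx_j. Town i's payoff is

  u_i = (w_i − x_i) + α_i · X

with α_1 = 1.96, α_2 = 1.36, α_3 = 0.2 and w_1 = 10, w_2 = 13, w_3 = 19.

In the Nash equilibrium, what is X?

23

∂u_i/∂x_i = α_i − 1, so town i contributes w_i if α_i > 1, else 0.
α_i > 1 for i ∈ {1, 2}; NE contributions (10, 13, 0), X = 23.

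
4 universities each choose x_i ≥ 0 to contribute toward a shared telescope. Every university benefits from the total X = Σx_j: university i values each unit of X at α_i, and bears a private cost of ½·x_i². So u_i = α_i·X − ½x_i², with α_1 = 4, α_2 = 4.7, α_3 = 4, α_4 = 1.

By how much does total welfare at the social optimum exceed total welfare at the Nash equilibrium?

University i's FOC: ∂u_i/∂x_i = α_i − x_i = 0, so x_i* = α_i.
NE contributions = (4, 4.7, 4, 1); X = 13.7.
W^NE = (Σα)·X − ½Σα_i² = 13.7² − ½·55.09 = 160.145.
Planner sets x_i = Σα_j = 13.7 for every i, so X^SO = 4·13.7 = 54.8.
W^SO = (Σα)·X^SO − ½·4·(Σα)² = (4/2)·13.7² = 375.38.
Deadweight loss = W^SO − W^NE = 215.235.

215.235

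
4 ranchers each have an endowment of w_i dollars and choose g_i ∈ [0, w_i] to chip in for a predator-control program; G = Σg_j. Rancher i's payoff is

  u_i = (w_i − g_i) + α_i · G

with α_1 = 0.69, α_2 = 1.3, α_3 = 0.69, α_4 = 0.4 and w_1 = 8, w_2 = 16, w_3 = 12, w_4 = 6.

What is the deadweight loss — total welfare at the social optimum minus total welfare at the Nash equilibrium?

∂u_i/∂g_i = α_i − 1, so rancher i contributes w_i if α_i > 1, else 0.
α_i > 1 for i ∈ {2}; NE contributions (0, 16, 0, 0), G = 16.
W^NE = Σw_i − G^NE + (Σα_i)·G^NE = 42 + 2.08·16 = 75.28.
Planner: ∂(Σu_j)/∂g_i = Σα_j − 1 = 2.08 > 0, so everyone contributes w_i; G^SO = 42, W^SO = 42 + 2.08·42 = 129.36.
Deadweight loss = 54.08.

54.08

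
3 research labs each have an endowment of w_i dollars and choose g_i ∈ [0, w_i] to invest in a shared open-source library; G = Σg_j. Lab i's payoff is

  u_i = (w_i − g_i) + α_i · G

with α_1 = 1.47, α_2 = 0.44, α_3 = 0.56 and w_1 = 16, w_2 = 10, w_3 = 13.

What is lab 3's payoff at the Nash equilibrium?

21.96

∂u_i/∂g_i = α_i − 1, so lab i contributes w_i if α_i > 1, else 0.
α_i > 1 for i ∈ {1}; NE contributions (16, 0, 0), G = 16.
u_3 = (13 − 0) + 0.56·16 = 21.96.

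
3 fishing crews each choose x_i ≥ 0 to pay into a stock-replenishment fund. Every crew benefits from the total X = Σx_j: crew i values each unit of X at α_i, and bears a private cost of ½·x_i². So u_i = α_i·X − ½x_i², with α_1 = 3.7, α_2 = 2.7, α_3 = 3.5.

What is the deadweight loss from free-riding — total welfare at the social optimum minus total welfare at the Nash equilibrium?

65.62

Crew i's FOC: ∂u_i/∂x_i = α_i − x_i = 0, so x_i* = α_i.
NE contributions = (3.7, 2.7, 3.5); X = 9.9.
W^NE = (Σα)·X − ½Σα_i² = 9.9² − ½·33.23 = 81.395.
Planner sets x_i = Σα_j = 9.9 for every i, so X^SO = 3·9.9 = 29.7.
W^SO = (Σα)·X^SO − ½·3·(Σα)² = (3/2)·9.9² = 147.015.
Deadweight loss = W^SO − W^NE = 65.62.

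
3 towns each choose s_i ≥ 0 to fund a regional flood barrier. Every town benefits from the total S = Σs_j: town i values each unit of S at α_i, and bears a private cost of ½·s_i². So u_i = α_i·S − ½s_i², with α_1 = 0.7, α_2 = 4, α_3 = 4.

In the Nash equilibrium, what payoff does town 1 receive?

Town i's FOC: ∂u_i/∂s_i = α_i − s_i = 0, so s_i* = α_i.
NE contributions = (0.7, 4, 4); S = 8.7.
u_1 = α_1·S − ½·(s_1)² = 0.7·8.7 − ½·0.7² = 5.845.

5.845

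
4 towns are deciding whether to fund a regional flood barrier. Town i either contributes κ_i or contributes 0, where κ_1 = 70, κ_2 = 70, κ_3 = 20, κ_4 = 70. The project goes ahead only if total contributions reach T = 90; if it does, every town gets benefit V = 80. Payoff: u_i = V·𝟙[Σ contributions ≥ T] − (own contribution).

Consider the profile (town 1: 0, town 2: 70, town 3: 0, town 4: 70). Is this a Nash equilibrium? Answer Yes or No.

Yes

Total = 140 ≥ 90: provided.
Town 1 (pledges 0, payoff 80): pledging 70 → total 210, payoff 10. No gain.
Town 2 (pledges 70, payoff 10): dropping to 0 → total 70, payoff 0. No gain.
Town 3 (pledges 0, payoff 80): pledging 20 → total 160, payoff 60. No gain.
Town 4 (pledges 70, payoff 10): dropping to 0 → total 70, payoff 0. No gain.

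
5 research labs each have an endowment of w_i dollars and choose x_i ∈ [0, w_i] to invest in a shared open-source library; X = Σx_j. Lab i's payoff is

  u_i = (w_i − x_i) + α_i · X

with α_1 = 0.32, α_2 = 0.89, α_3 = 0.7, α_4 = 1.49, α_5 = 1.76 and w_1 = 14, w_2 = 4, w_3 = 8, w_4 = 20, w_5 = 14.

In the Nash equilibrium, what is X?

34

∂u_i/∂x_i = α_i − 1, so lab i contributes w_i if α_i > 1, else 0.
α_i > 1 for i ∈ {4, 5}; NE contributions (0, 0, 0, 20, 14), X = 34.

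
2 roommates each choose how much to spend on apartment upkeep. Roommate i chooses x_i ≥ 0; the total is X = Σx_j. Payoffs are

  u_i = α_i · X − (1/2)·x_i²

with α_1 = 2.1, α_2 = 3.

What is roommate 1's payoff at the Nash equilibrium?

Roommate i's FOC: ∂u_i/∂x_i = α_i − x_i = 0, so x_i* = α_i.
NE contributions = (2.1, 3); X = 5.1.
u_1 = α_1·X − ½·(x_1)² = 2.1·5.1 − ½·2.1² = 8.505.

8.505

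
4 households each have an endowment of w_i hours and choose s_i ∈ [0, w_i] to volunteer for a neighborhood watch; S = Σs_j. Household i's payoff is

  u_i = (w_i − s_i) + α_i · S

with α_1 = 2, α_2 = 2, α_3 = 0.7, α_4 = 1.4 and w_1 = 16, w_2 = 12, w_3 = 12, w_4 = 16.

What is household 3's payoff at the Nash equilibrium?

∂u_i/∂s_i = α_i − 1, so household i contributes w_i if α_i > 1, else 0.
α_i > 1 for i ∈ {1, 2, 4}; NE contributions (16, 12, 0, 16), S = 44.
u_3 = (12 − 0) + 0.7·44 = 42.8.

42.8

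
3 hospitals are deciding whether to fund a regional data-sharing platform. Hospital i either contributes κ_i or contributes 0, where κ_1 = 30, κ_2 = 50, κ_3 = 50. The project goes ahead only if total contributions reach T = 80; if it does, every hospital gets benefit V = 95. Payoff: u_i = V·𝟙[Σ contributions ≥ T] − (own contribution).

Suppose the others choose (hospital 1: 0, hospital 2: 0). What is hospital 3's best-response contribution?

0

Others' total = 0. Even contributing 50 gives 50 < 80: no benefit either way.
Best response: 0.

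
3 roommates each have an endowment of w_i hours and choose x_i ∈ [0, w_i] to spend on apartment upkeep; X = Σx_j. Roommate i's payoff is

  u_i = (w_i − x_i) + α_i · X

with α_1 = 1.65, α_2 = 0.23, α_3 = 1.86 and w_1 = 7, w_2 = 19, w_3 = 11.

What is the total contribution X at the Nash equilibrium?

∂u_i/∂x_i = α_i − 1, so roommate i contributes w_i if α_i > 1, else 0.
α_i > 1 for i ∈ {1, 3}; NE contributions (7, 0, 11), X = 18.

18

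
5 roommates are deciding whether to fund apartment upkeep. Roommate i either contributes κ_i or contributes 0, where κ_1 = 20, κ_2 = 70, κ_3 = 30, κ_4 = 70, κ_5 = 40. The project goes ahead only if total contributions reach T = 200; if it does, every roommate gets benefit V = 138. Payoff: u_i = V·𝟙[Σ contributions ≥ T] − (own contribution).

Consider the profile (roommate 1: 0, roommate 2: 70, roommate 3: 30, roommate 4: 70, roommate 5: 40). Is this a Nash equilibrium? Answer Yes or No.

Total = 210 ≥ 200: provided.
Roommate 1 (pledges 0, payoff 138): pledging 20 → total 230, payoff 118. No gain.
Roommate 2 (pledges 70, payoff 68): dropping to 0 → total 140, payoff 0. No gain.
Roommate 3 (pledges 30, payoff 108): dropping to 0 → total 180, payoff 0. No gain.
Roommate 4 (pledges 70, payoff 68): dropping to 0 → total 140, payoff 0. No gain.
Roommate 5 (pledges 40, payoff 98): dropping to 0 → total 170, payoff 0. No gain.

Yes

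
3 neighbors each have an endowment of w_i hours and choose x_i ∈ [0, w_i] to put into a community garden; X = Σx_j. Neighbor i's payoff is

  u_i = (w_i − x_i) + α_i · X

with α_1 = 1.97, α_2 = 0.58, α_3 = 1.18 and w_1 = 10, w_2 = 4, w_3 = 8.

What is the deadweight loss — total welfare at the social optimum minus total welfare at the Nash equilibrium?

∂u_i/∂x_i = α_i − 1, so neighbor i contributes w_i if α_i > 1, else 0.
α_i > 1 for i ∈ {1, 3}; NE contributions (10, 0, 8), X = 18.
W^NE = Σw_i − X^NE + (Σα_i)·X^NE = 22 + 2.73·18 = 71.14.
Planner: ∂(Σu_j)/∂x_i = Σα_j − 1 = 2.73 > 0, so everyone contributes w_i; X^SO = 22, W^SO = 22 + 2.73·22 = 82.06.
Deadweight loss = 10.92.

10.92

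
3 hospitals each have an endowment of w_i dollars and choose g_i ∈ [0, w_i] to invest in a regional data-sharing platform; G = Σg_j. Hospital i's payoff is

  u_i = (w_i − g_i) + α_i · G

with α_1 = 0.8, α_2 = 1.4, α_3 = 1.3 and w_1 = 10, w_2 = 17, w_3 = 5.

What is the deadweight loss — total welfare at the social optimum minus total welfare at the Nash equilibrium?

∂u_i/∂g_i = α_i − 1, so hospital i contributes w_i if α_i > 1, else 0.
α_i > 1 for i ∈ {2, 3}; NE contributions (0, 17, 5), G = 22.
W^NE = Σw_i − G^NE + (Σα_i)·G^NE = 32 + 2.5·22 = 87.
Planner: ∂(Σu_j)/∂g_i = Σα_j − 1 = 2.5 > 0, so everyone contributes w_i; G^SO = 32, W^SO = 32 + 2.5·32 = 112.
Deadweight loss = 25.

25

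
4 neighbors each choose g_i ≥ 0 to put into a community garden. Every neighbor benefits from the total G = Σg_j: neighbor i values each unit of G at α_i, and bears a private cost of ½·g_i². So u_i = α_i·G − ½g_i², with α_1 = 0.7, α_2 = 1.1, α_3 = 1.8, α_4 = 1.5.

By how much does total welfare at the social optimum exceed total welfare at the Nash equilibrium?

29.605

Neighbor i's FOC: ∂u_i/∂g_i = α_i − g_i = 0, so g_i* = α_i.
NE contributions = (0.7, 1.1, 1.8, 1.5); G = 5.1.
W^NE = (Σα)·G − ½Σα_i² = 5.1² − ½·7.19 = 22.415.
Planner sets g_i = Σα_j = 5.1 for every i, so G^SO = 4·5.1 = 20.4.
W^SO = (Σα)·G^SO − ½·4·(Σα)² = (4/2)·5.1² = 52.02.
Deadweight loss = W^SO − W^NE = 29.605.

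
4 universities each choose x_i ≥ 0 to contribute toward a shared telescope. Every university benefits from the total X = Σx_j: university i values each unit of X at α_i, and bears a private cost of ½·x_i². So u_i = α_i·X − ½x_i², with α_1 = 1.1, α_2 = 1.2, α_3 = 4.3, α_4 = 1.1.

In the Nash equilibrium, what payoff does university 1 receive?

University i's FOC: ∂u_i/∂x_i = α_i − x_i = 0, so x_i* = α_i.
NE contributions = (1.1, 1.2, 4.3, 1.1); X = 7.7.
u_1 = α_1·X − ½·(x_1)² = 1.1·7.7 − ½·1.1² = 7.865.

7.865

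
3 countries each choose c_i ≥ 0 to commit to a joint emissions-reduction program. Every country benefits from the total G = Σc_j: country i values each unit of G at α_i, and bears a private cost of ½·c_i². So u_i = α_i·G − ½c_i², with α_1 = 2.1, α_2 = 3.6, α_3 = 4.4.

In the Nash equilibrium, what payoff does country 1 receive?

Country i's FOC: ∂u_i/∂c_i = α_i − c_i = 0, so c_i* = α_i.
NE contributions = (2.1, 3.6, 4.4); G = 10.1.
u_1 = α_1·G − ½·(c_1)² = 2.1·10.1 − ½·2.1² = 19.005.

19.005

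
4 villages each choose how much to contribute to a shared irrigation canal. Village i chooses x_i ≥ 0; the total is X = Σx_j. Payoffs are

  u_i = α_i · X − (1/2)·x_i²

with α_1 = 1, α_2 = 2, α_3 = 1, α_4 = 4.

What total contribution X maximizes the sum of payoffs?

Planner FOC: ∂(Σu_j)/∂x_i = (Σα_j) − x_i = 0, so x_i^SO = Σα_j = 8 for every i; X^SO = 32.

32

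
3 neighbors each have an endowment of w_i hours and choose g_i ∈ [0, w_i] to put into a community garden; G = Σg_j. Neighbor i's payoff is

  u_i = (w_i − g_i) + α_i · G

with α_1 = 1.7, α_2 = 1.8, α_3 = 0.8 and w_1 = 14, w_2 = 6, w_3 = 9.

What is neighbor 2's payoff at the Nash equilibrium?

36

∂u_i/∂g_i = α_i − 1, so neighbor i contributes w_i if α_i > 1, else 0.
α_i > 1 for i ∈ {1, 2}; NE contributions (14, 6, 0), G = 20.
u_2 = (6 − 6) + 1.8·20 = 36.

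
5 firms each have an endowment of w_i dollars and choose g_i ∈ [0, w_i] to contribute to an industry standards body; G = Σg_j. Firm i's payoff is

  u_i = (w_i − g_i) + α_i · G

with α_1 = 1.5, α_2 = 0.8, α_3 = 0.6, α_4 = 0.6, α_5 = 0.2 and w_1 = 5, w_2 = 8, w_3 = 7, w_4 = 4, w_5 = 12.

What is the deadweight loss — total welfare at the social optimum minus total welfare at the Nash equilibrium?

83.7

∂u_i/∂g_i = α_i − 1, so firm i contributes w_i if α_i > 1, else 0.
α_i > 1 for i ∈ {1}; NE contributions (5, 0, 0, 0, 0), G = 5.
W^NE = Σw_i − G^NE + (Σα_i)·G^NE = 36 + 2.7·5 = 49.5.
Planner: ∂(Σu_j)/∂g_i = Σα_j − 1 = 2.7 > 0, so everyone contributes w_i; G^SO = 36, W^SO = 36 + 2.7·36 = 133.2.
Deadweight loss = 83.7.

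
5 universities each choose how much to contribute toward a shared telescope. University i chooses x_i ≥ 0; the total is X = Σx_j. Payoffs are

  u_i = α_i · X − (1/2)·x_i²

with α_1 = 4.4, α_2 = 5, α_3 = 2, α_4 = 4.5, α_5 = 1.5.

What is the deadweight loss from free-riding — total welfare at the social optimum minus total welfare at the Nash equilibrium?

University i's FOC: ∂u_i/∂x_i = α_i − x_i = 0, so x_i* = α_i.
NE contributions = (4.4, 5, 2, 4.5, 1.5); X = 17.4.
W^NE = (Σα)·X − ½Σα_i² = 17.4² − ½·70.86 = 267.33.
Planner sets x_i = Σα_j = 17.4 for every i, so X^SO = 5·17.4 = 87.
W^SO = (Σα)·X^SO − ½·5·(Σα)² = (5/2)·17.4² = 756.9.
Deadweight loss = W^SO − W^NE = 489.57.

489.57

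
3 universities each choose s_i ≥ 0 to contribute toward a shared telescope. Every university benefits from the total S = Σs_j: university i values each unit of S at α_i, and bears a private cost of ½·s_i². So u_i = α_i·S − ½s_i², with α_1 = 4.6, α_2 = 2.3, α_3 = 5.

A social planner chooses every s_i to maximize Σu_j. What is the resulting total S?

Planner FOC: ∂(Σu_j)/∂s_i = (Σα_j) − s_i = 0, so s_i^SO = Σα_j = 11.9 for every i; S^SO = 35.7.

35.7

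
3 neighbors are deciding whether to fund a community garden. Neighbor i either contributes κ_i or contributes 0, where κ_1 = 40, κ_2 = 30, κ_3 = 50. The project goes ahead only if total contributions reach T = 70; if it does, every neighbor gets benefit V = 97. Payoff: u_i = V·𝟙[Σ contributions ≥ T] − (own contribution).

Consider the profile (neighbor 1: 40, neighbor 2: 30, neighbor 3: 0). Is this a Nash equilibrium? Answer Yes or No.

Total = 70 ≥ 70: provided.
Neighbor 1 (pledges 40, payoff 57): dropping to 0 → total 30, payoff 0. No gain.
Neighbor 2 (pledges 30, payoff 67): dropping to 0 → total 40, payoff 0. No gain.
Neighbor 3 (pledges 0, payoff 97): pledging 50 → total 120, payoff 47. No gain.

Yes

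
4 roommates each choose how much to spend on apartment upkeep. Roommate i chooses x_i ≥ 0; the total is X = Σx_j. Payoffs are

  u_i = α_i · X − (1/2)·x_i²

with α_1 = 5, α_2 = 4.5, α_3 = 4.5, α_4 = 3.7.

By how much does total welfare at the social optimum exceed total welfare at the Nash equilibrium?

Roommate i's FOC: ∂u_i/∂x_i = α_i − x_i = 0, so x_i* = α_i.
NE contributions = (5, 4.5, 4.5, 3.7); X = 17.7.
W^NE = (Σα)·X − ½Σα_i² = 17.7² − ½·79.19 = 273.695.
Planner sets x_i = Σα_j = 17.7 for every i, so X^SO = 4·17.7 = 70.8.
W^SO = (Σα)·X^SO − ½·4·(Σα)² = (4/2)·17.7² = 626.58.
Deadweight loss = W^SO − W^NE = 352.885.

352.885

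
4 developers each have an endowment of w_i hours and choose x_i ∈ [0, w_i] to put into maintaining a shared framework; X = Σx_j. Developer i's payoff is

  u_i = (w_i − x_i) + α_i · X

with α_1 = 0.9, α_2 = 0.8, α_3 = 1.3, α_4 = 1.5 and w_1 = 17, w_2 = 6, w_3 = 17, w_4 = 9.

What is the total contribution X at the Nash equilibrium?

∂u_i/∂x_i = α_i − 1, so developer i contributes w_i if α_i > 1, else 0.
α_i > 1 for i ∈ {3, 4}; NE contributions (0, 0, 17, 9), X = 26.

26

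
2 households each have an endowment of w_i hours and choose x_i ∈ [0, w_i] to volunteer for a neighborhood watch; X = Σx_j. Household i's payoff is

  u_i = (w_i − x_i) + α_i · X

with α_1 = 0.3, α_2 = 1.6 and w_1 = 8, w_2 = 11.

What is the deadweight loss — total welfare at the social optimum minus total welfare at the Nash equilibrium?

7.2

∂u_i/∂x_i = α_i − 1, so household i contributes w_i if α_i > 1, else 0.
α_i > 1 for i ∈ {2}; NE contributions (0, 11), X = 11.
W^NE = Σw_i − X^NE + (Σα_i)·X^NE = 19 + 0.9·11 = 28.9.
Planner: ∂(Σu_j)/∂x_i = Σα_j − 1 = 0.9 > 0, so everyone contributes w_i; X^SO = 19, W^SO = 19 + 0.9·19 = 36.1.
Deadweight loss = 7.2.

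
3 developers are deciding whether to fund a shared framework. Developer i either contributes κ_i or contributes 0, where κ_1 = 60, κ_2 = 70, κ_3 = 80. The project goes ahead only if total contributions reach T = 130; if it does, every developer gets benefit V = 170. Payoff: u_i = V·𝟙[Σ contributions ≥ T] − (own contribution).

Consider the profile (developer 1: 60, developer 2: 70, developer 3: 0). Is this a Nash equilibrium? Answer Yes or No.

Total = 130 ≥ 130: provided.
Developer 1 (pledges 60, payoff 110): dropping to 0 → total 70, payoff 0. No gain.
Developer 2 (pledges 70, payoff 100): dropping to 0 → total 60, payoff 0. No gain.
Developer 3 (pledges 0, payoff 170): pledging 80 → total 210, payoff 90. No gain.

Yes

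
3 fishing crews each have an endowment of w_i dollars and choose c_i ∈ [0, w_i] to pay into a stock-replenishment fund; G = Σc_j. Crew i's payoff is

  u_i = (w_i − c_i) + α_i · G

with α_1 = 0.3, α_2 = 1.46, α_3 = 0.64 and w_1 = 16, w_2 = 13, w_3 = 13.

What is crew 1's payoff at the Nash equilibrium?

∂u_i/∂c_i = α_i − 1, so crew i contributes w_i if α_i > 1, else 0.
α_i > 1 for i ∈ {2}; NE contributions (0, 13, 0), G = 13.
u_1 = (16 − 0) + 0.3·13 = 19.9.

19.9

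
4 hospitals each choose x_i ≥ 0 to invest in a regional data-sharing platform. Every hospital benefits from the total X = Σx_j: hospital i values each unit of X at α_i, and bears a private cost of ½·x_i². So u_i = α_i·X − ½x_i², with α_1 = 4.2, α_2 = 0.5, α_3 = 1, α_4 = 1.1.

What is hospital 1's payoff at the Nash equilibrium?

19.74

Hospital i's FOC: ∂u_i/∂x_i = α_i − x_i = 0, so x_i* = α_i.
NE contributions = (4.2, 0.5, 1, 1.1); X = 6.8.
u_1 = α_1·X − ½·(x_1)² = 4.2·6.8 − ½·4.2² = 19.74.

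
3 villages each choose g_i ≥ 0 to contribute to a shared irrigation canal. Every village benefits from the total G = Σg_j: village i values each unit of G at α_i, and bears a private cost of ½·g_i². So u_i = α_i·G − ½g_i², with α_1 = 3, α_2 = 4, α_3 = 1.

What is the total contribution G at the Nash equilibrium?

Village i's FOC: ∂u_i/∂g_i = α_i − g_i = 0, so g_i* = α_i.
NE contributions = (3, 4, 1); G = 8.

8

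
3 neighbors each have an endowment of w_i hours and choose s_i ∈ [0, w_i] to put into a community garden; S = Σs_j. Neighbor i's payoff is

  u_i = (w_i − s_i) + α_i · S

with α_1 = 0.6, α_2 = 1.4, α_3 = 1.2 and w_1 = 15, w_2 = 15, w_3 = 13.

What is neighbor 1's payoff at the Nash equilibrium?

∂u_i/∂s_i = α_i − 1, so neighbor i contributes w_i if α_i > 1, else 0.
α_i > 1 for i ∈ {2, 3}; NE contributions (0, 15, 13), S = 28.
u_1 = (15 − 0) + 0.6·28 = 31.8.

31.8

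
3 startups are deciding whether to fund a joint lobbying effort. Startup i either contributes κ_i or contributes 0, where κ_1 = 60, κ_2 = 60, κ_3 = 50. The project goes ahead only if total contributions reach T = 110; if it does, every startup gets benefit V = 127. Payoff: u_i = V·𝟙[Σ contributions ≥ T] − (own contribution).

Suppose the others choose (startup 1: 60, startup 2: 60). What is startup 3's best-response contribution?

Others' total = 120 ≥ 110; contributing adds cost 50 for no extra benefit.
Best response: 0.

0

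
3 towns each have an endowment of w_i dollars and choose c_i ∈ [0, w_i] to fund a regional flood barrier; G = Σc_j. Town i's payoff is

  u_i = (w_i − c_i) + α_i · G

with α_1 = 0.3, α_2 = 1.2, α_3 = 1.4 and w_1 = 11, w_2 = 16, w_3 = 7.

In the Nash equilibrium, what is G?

∂u_i/∂c_i = α_i − 1, so town i contributes w_i if α_i > 1, else 0.
α_i > 1 for i ∈ {2, 3}; NE contributions (0, 16, 7), G = 23.

23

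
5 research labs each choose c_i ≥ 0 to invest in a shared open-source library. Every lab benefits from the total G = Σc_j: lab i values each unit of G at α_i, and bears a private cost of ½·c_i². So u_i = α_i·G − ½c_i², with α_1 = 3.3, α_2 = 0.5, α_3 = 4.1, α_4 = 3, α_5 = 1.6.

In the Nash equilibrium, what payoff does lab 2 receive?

Lab i's FOC: ∂u_i/∂c_i = α_i − c_i = 0, so c_i* = α_i.
NE contributions = (3.3, 0.5, 4.1, 3, 1.6); G = 12.5.
u_2 = α_2·G − ½·(c_2)² = 0.5·12.5 − ½·0.5² = 6.125.

6.125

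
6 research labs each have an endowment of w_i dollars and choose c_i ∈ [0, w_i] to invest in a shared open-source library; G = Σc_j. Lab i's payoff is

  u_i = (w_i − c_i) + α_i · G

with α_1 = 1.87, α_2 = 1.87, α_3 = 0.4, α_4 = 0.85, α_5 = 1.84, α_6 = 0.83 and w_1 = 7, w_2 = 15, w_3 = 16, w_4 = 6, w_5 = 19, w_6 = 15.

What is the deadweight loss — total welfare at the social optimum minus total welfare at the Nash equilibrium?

∂u_i/∂c_i = α_i − 1, so lab i contributes w_i if α_i > 1, else 0.
α_i > 1 for i ∈ {1, 2, 5}; NE contributions (7, 15, 0, 0, 19, 0), G = 41.
W^NE = Σw_i − G^NE + (Σα_i)·G^NE = 78 + 6.66·41 = 351.06.
Planner: ∂(Σu_j)/∂c_i = Σα_j − 1 = 6.66 > 0, so everyone contributes w_i; G^SO = 78, W^SO = 78 + 6.66·78 = 597.48.
Deadweight loss = 246.42.

246.42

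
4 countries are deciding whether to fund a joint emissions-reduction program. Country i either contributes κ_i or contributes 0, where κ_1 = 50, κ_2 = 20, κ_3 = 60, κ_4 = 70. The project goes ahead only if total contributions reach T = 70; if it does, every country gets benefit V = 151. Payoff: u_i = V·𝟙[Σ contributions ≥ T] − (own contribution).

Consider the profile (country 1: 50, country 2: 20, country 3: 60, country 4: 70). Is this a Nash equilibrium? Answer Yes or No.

No

Total = 200 ≥ 70: provided.
Country 1 (pledges 50, payoff 101): dropping to 0 → total 150, payoff 151. Profitable deviation.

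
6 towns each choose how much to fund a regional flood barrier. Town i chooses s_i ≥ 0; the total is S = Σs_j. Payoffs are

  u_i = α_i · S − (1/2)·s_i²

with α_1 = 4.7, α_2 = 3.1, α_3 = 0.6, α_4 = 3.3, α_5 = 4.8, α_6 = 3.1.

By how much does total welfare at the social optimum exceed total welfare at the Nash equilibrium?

Town i's FOC: ∂u_i/∂s_i = α_i − s_i = 0, so s_i* = α_i.
NE contributions = (4.7, 3.1, 0.6, 3.3, 4.8, 3.1); S = 19.6.
W^NE = (Σα)·S − ½Σα_i² = 19.6² − ½·75.6 = 346.36.
Planner sets s_i = Σα_j = 19.6 for every i, so S^SO = 6·19.6 = 117.6.
W^SO = (Σα)·S^SO − ½·6·(Σα)² = (6/2)·19.6² = 1152.48.
Deadweight loss = W^SO − W^NE = 806.12.

806.12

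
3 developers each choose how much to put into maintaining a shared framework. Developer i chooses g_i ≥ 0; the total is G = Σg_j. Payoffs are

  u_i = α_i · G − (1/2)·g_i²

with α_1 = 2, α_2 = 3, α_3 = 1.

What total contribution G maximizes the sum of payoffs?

18

Planner FOC: ∂(Σu_j)/∂g_i = (Σα_j) − g_i = 0, so g_i^SO = Σα_j = 6 for every i; G^SO = 18.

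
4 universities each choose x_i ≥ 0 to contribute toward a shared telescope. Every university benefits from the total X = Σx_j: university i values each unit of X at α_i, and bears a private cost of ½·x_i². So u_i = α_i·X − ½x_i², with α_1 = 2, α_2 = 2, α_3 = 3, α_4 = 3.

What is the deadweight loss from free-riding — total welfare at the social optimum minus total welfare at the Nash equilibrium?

113

University i's FOC: ∂u_i/∂x_i = α_i − x_i = 0, so x_i* = α_i.
NE contributions = (2, 2, 3, 3); X = 10.
W^NE = (Σα)·X − ½Σα_i² = 10² − ½·26 = 87.
Planner sets x_i = Σα_j = 10 for every i, so X^SO = 4·10 = 40.
W^SO = (Σα)·X^SO − ½·4·(Σα)² = (4/2)·10² = 200.
Deadweight loss = W^SO − W^NE = 113.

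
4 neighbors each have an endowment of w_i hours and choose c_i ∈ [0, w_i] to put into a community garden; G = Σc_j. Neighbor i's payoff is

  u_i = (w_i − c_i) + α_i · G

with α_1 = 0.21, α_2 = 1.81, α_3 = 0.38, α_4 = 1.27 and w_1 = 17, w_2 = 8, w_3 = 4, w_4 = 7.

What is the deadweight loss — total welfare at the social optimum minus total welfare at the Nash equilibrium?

∂u_i/∂c_i = α_i − 1, so neighbor i contributes w_i if α_i > 1, else 0.
α_i > 1 for i ∈ {2, 4}; NE contributions (0, 8, 0, 7), G = 15.
W^NE = Σw_i − G^NE + (Σα_i)·G^NE = 36 + 2.67·15 = 76.05.
Planner: ∂(Σu_j)/∂c_i = Σα_j − 1 = 2.67 > 0, so everyone contributes w_i; G^SO = 36, W^SO = 36 + 2.67·36 = 132.12.
Deadweight loss = 56.07.

56.07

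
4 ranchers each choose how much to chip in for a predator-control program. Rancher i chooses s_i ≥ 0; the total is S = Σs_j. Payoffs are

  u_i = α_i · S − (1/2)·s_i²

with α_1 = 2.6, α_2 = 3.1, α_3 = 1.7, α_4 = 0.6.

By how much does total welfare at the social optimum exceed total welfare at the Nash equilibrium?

Rancher i's FOC: ∂u_i/∂s_i = α_i − s_i = 0, so s_i* = α_i.
NE contributions = (2.6, 3.1, 1.7, 0.6); S = 8.
W^NE = (Σα)·S − ½Σα_i² = 8² − ½·19.62 = 54.19.
Planner sets s_i = Σα_j = 8 for every i, so S^SO = 4·8 = 32.
W^SO = (Σα)·S^SO − ½·4·(Σα)² = (4/2)·8² = 128.
Deadweight loss = W^SO − W^NE = 73.81.

73.81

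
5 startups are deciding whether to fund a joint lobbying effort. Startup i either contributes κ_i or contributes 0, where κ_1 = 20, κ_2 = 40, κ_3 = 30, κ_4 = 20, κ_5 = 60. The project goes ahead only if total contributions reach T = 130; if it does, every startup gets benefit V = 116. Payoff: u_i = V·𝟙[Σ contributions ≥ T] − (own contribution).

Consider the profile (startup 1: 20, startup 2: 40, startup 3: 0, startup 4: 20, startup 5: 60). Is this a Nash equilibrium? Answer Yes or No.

Yes

Total = 140 ≥ 130: provided.
Startup 1 (pledges 20, payoff 96): dropping to 0 → total 120, payoff 0. No gain.
Startup 2 (pledges 40, payoff 76): dropping to 0 → total 100, payoff 0. No gain.
Startup 3 (pledges 0, payoff 116): pledging 30 → total 170, payoff 86. No gain.
Startup 4 (pledges 20, payoff 96): dropping to 0 → total 120, payoff 0. No gain.
Startup 5 (pledges 60, payoff 56): dropping to 0 → total 80, payoff 0. No gain.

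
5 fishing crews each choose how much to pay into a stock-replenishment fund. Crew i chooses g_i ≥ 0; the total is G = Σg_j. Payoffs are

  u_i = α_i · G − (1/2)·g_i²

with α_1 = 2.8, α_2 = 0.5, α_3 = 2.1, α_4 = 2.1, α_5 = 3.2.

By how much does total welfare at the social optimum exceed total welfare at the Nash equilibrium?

185.31

Crew i's FOC: ∂u_i/∂g_i = α_i − g_i = 0, so g_i* = α_i.
NE contributions = (2.8, 0.5, 2.1, 2.1, 3.2); G = 10.7.
W^NE = (Σα)·G − ½Σα_i² = 10.7² − ½·27.15 = 100.915.
Planner sets g_i = Σα_j = 10.7 for every i, so G^SO = 5·10.7 = 53.5.
W^SO = (Σα)·G^SO − ½·5·(Σα)² = (5/2)·10.7² = 286.225.
Deadweight loss = W^SO − W^NE = 185.31.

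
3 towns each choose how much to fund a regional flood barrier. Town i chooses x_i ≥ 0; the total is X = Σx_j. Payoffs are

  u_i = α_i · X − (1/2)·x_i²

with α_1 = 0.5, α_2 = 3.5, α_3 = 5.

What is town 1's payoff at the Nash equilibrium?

Town i's FOC: ∂u_i/∂x_i = α_i − x_i = 0, so x_i* = α_i.
NE contributions = (0.5, 3.5, 5); X = 9.
u_1 = α_1·X − ½·(x_1)² = 0.5·9 − ½·0.5² = 4.375.

4.375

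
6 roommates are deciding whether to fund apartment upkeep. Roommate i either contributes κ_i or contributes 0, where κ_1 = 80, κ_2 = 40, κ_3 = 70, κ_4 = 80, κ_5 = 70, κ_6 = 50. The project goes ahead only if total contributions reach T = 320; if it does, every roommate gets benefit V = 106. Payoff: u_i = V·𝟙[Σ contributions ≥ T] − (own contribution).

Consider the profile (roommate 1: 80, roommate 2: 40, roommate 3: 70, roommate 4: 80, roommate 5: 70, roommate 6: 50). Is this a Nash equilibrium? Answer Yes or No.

No

Total = 390 ≥ 320: provided.
Roommate 1 (pledges 80, payoff 26): dropping to 0 → total 310, payoff 0. No gain.
Roommate 2 (pledges 40, payoff 66): dropping to 0 → total 350, payoff 106. Profitable deviation.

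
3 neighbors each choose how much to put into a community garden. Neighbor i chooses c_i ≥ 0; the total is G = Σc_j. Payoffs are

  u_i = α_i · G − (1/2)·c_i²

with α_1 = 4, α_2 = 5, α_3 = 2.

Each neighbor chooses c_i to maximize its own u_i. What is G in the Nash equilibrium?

Neighbor i's FOC: ∂u_i/∂c_i = α_i − c_i = 0, so c_i* = α_i.
NE contributions = (4, 5, 2); G = 11.

11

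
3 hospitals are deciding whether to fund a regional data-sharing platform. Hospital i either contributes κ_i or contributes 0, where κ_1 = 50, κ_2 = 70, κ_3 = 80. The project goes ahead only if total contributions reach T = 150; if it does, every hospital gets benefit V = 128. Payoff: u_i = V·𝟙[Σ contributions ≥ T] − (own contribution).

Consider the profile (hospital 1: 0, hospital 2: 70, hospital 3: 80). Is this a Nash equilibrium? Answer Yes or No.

Total = 150 ≥ 150: provided.
Hospital 1 (pledges 0, payoff 128): pledging 50 → total 200, payoff 78. No gain.
Hospital 2 (pledges 70, payoff 58): dropping to 0 → total 80, payoff 0. No gain.
Hospital 3 (pledges 80, payoff 48): dropping to 0 → total 70, payoff 0. No gain.

Yes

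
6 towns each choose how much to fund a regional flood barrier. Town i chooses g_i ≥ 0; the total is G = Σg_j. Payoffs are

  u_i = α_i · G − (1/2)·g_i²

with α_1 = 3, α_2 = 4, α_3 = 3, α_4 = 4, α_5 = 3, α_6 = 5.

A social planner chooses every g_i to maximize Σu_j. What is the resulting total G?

Planner FOC: ∂(Σu_j)/∂g_i = (Σα_j) − g_i = 0, so g_i^SO = Σα_j = 22 for every i; G^SO = 132.

132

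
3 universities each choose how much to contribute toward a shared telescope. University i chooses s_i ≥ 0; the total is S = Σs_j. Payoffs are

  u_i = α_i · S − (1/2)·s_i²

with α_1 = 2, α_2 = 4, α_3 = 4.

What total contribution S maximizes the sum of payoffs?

30

Planner FOC: ∂(Σu_j)/∂s_i = (Σα_j) − s_i = 0, so s_i^SO = Σα_j = 10 for every i; S^SO = 30.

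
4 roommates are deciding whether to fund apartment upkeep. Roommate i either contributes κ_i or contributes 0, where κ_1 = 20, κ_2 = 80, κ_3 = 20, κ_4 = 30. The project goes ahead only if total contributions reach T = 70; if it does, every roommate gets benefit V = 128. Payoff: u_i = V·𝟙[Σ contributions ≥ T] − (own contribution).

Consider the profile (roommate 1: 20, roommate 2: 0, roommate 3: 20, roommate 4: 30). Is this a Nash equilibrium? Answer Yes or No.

Yes

Total = 70 ≥ 70: provided.
Roommate 1 (pledges 20, payoff 108): dropping to 0 → total 50, payoff 0. No gain.
Roommate 2 (pledges 0, payoff 128): pledging 80 → total 150, payoff 48. No gain.
Roommate 3 (pledges 20, payoff 108): dropping to 0 → total 50, payoff 0. No gain.
Roommate 4 (pledges 30, payoff 98): dropping to 0 → total 40, payoff 0. No gain.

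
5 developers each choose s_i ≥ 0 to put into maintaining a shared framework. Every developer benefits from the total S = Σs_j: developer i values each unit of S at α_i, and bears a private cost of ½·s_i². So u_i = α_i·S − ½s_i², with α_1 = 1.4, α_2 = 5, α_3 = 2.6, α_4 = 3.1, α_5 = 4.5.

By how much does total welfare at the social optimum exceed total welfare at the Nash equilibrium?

Developer i's FOC: ∂u_i/∂s_i = α_i − s_i = 0, so s_i* = α_i.
NE contributions = (1.4, 5, 2.6, 3.1, 4.5); S = 16.6.
W^NE = (Σα)·S − ½Σα_i² = 16.6² − ½·63.58 = 243.77.
Planner sets s_i = Σα_j = 16.6 for every i, so S^SO = 5·16.6 = 83.
W^SO = (Σα)·S^SO − ½·5·(Σα)² = (5/2)·16.6² = 688.9.
Deadweight loss = W^SO − W^NE = 445.13.

445.13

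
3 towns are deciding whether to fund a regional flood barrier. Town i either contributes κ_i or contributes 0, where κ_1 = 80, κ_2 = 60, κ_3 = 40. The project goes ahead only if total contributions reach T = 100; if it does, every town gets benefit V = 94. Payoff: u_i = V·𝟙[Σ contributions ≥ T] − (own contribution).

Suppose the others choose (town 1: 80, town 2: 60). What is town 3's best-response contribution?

0

Others' total = 140 ≥ 100; contributing adds cost 40 for no extra benefit.
Best response: 0.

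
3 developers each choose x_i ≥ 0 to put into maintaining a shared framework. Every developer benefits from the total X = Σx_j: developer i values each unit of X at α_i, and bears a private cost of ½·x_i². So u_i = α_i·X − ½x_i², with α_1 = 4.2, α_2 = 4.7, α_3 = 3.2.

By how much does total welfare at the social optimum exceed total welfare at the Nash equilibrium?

98.19

Developer i's FOC: ∂u_i/∂x_i = α_i − x_i = 0, so x_i* = α_i.
NE contributions = (4.2, 4.7, 3.2); X = 12.1.
W^NE = (Σα)·X − ½Σα_i² = 12.1² − ½·49.97 = 121.425.
Planner sets x_i = Σα_j = 12.1 for every i, so X^SO = 3·12.1 = 36.3.
W^SO = (Σα)·X^SO − ½·3·(Σα)² = (3/2)·12.1² = 219.615.
Deadweight loss = W^SO − W^NE = 98.19.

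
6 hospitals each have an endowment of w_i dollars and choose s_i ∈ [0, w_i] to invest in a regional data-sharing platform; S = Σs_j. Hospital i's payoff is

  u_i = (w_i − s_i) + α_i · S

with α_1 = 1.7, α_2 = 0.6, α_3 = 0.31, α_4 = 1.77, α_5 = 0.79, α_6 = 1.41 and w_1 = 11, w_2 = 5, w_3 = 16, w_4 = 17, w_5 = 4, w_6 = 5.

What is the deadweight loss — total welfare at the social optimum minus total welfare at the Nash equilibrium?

∂u_i/∂s_i = α_i − 1, so hospital i contributes w_i if α_i > 1, else 0.
α_i > 1 for i ∈ {1, 4, 6}; NE contributions (11, 0, 0, 17, 0, 5), S = 33.
W^NE = Σw_i − S^NE + (Σα_i)·S^NE = 58 + 5.58·33 = 242.14.
Planner: ∂(Σu_j)/∂s_i = Σα_j − 1 = 5.58 > 0, so everyone contributes w_i; S^SO = 58, W^SO = 58 + 5.58·58 = 381.64.
Deadweight loss = 139.5.

139.5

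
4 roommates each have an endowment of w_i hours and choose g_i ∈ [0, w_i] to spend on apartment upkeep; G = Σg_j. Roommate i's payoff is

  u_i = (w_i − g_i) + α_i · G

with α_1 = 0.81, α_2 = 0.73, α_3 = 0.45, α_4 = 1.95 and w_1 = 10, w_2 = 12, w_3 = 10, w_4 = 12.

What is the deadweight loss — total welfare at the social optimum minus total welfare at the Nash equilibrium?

∂u_i/∂g_i = α_i − 1, so roommate i contributes w_i if α_i > 1, else 0.
α_i > 1 for i ∈ {4}; NE contributions (0, 0, 0, 12), G = 12.
W^NE = Σw_i − G^NE + (Σα_i)·G^NE = 44 + 2.94·12 = 79.28.
Planner: ∂(Σu_j)/∂g_i = Σα_j − 1 = 2.94 > 0, so everyone contributes w_i; G^SO = 44, W^SO = 44 + 2.94·44 = 173.36.
Deadweight loss = 94.08.

94.08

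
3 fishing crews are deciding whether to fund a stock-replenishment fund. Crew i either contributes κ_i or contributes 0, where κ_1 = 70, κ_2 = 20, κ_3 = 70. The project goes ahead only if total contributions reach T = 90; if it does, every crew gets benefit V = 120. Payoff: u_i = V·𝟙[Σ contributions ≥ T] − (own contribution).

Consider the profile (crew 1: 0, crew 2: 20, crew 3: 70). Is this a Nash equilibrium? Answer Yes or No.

Yes

Total = 90 ≥ 90: provided.
Crew 1 (pledges 0, payoff 120): pledging 70 → total 160, payoff 50. No gain.
Crew 2 (pledges 20, payoff 100): dropping to 0 → total 70, payoff 0. No gain.
Crew 3 (pledges 70, payoff 50): dropping to 0 → total 20, payoff 0. No gain.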